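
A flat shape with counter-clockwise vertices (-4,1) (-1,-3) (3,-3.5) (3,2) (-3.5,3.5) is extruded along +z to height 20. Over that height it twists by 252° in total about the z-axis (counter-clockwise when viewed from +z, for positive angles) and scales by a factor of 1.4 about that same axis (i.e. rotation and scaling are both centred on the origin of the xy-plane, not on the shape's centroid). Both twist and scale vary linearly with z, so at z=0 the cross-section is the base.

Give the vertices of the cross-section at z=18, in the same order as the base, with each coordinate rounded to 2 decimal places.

Cross-section at z=18: (4.72,3.03) (-2.04,3.78) (-6.26,0.28) (-0.81,-4.84) (6.73,0.21)

t = z/height = 18/20 = 0.9
s = 1 + (scale-1)·z/height = 1 + (1.4-1)·18/20 = 1.360000
θ = twist·z/height = 252°·18/20 = 226.8000° = 3.958407 rad
cos θ = -0.684547, sin θ = -0.728969 (intermediates below are computed at full precision and shown rounded to 5 d.p.)
v1: (-4,1) → rotate → (3.46716,2.23133) → ×s → (4.71533,3.03461) → (4.72,3.03)
v2: (-1,-3) → rotate → (-1.50236,2.78261) → ×s → (-2.04321,3.78435) → (-2.04,3.78)
v3: (3,-3.5) → rotate → (-4.60503,0.20901) → ×s → (-6.26284,0.28425) → (-6.26,0.28)
v4: (3,2) → rotate → (-0.59570,-3.55600) → ×s → (-0.81016,-4.83616) → (-0.81,-4.84)
v5: (-3.5,3.5) → rotate → (4.94731,0.15548) → ×s → (6.72833,0.21145) → (6.73,0.21)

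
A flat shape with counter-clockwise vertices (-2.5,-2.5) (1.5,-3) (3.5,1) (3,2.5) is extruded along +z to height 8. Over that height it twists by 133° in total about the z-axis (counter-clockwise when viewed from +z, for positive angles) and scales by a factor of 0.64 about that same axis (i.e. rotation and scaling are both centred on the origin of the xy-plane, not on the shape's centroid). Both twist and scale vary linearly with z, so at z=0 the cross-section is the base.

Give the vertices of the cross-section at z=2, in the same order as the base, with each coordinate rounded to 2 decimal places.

t = z/height = 2/8 = 0.25
s = 1 + (scale-1)·z/height = 1 + (0.64-1)·2/8 = 0.910000
θ = twist·z/height = 133°·2/8 = 33.2500° = 0.580322 rad
cos θ = 0.836286, sin θ = 0.548293 (intermediates below are computed at full precision and shown rounded to 5 d.p.)
v1: (-2.5,-2.5) → rotate → (-0.71998,-3.46145) → ×s → (-0.65518,-3.14992) → (-0.66,-3.15)
v2: (1.5,-3) → rotate → (2.89931,-1.68642) → ×s → (2.63837,-1.53464) → (2.64,-1.53)
v3: (3.5,1) → rotate → (2.37871,2.75531) → ×s → (2.16462,2.50733) → (2.16,2.51)
v4: (3,2.5) → rotate → (1.13813,3.73560) → ×s → (1.03569,3.39939) → (1.04,3.40)

Cross-section at z=2: (-0.66,-3.15) (2.64,-1.53) (2.16,2.51) (1.04,3.40)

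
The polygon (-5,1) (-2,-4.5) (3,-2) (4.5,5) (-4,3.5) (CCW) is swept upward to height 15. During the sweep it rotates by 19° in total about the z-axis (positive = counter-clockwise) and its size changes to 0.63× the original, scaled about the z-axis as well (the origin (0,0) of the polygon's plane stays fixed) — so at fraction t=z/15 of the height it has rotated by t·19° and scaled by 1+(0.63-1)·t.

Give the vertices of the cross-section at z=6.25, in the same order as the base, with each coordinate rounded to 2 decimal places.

t = z/height = 6.25/15 = 0.416667
s = 1 + (scale-1)·z/height = 1 + (0.63-1)·6.25/15 = 0.845833
θ = twist·z/height = 19°·6.25/15 = 7.9167° = 0.138172 rad
cos θ = 0.990469, sin θ = 0.137733 (intermediates below are computed at full precision and shown rounded to 5 d.p.)
v1: (-5,1) → rotate → (-5.09008,0.30181) → ×s → (-4.30536,0.25528) → (-4.31,0.26)
v2: (-2,-4.5) → rotate → (-1.36114,-4.73258) → ×s → (-1.15130,-4.00297) → (-1.15,-4.00)
v3: (3,-2) → rotate → (3.24687,-1.56774) → ×s → (2.74631,-1.32605) → (2.75,-1.33)
v4: (4.5,5) → rotate → (3.76845,5.57214) → ×s → (3.18748,4.71311) → (3.19,4.71)
v5: (-4,3.5) → rotate → (-4.44394,2.91571) → ×s → (-3.75883,2.46621) → (-3.76,2.47)

Cross-section at z=6.25: (-4.31,0.26) (-1.15,-4.00) (2.75,-1.33) (3.19,4.71) (-3.76,2.47)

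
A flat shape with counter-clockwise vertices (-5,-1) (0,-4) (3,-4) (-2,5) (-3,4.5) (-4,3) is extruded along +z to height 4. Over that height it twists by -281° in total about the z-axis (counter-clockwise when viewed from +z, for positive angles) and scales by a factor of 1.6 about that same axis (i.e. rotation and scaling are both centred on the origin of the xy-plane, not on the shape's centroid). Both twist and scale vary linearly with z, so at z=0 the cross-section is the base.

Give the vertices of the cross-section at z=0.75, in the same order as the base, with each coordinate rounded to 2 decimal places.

Cross-section at z=0.75: (-4.26,3.75) (-3.54,-2.70) (-1.52,-5.35) (3.08,5.14) (1.96,5.69) (-0.04,5.56)

t = z/height = 0.75/4 = 0.1875
s = 1 + (scale-1)·z/height = 1 + (1.6-1)·0.75/4 = 1.112500
θ = twist·z/height = -281°·0.75/4 = -52.6875° = -0.919570 rad
cos θ = 0.606162, sin θ = -0.795341 (intermediates below are computed at full precision and shown rounded to 5 d.p.)
v1: (-5,-1) → rotate → (-3.82615,3.37054) → ×s → (-4.25659,3.74973) → (-4.26,3.75)
v2: (0,-4) → rotate → (-3.18137,-2.42465) → ×s → (-3.53927,-2.69742) → (-3.54,-2.70)
v3: (3,-4) → rotate → (-1.36288,-4.81067) → ×s → (-1.51620,-5.35187) → (-1.52,-5.35)
v4: (-2,5) → rotate → (2.76438,4.62149) → ×s → (3.07538,5.14141) → (3.08,5.14)
v5: (-3,4.5) → rotate → (1.76055,5.11375) → ×s → (1.95861,5.68905) → (1.96,5.69)
v6: (-4,3) → rotate → (-0.03862,4.99985) → ×s → (-0.04297,5.56233) → (-0.04,5.56)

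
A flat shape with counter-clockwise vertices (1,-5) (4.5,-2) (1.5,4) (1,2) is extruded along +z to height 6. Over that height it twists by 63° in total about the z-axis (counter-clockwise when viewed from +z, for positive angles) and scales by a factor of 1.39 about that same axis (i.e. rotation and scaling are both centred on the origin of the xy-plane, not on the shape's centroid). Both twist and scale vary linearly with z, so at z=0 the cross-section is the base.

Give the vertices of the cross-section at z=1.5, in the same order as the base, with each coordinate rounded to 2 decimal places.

Cross-section at z=1.5: (2.55,-4.98) (5.35,-0.77) (0.39,4.67) (0.46,2.41)

t = z/height = 1.5/6 = 0.25
s = 1 + (scale-1)·z/height = 1 + (1.39-1)·1.5/6 = 1.097500
θ = twist·z/height = 63°·1.5/6 = 15.7500° = 0.274889 rad
cos θ = 0.962455, sin θ = 0.271440 (intermediates below are computed at full precision and shown rounded to 5 d.p.)
v1: (1,-5) → rotate → (2.31966,-4.54084) → ×s → (2.54582,-4.98357) → (2.55,-4.98)
v2: (4.5,-2) → rotate → (4.87393,-0.70343) → ×s → (5.34914,-0.77201) → (5.35,-0.77)
v3: (1.5,4) → rotate → (0.35792,4.25698) → ×s → (0.39282,4.67204) → (0.39,4.67)
v4: (1,2) → rotate → (0.41957,2.19635) → ×s → (0.46048,2.41050) → (0.46,2.41)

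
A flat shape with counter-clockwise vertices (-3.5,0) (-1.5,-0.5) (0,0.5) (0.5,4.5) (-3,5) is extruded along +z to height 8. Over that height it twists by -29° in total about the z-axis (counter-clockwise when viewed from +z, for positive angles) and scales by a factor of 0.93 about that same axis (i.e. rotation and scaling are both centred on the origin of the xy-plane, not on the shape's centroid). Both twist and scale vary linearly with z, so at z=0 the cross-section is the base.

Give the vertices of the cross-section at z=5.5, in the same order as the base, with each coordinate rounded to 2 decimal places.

Cross-section at z=5.5: (-3.13,1.14) (-1.50,0.04) (0.16,0.45) (1.91,3.86) (-1.06,5.45)

t = z/height = 5.5/8 = 0.6875
s = 1 + (scale-1)·z/height = 1 + (0.93-1)·5.5/8 = 0.951875
θ = twist·z/height = -29°·5.5/8 = -19.9375° = -0.347975 rad
cos θ = 0.940065, sin θ = -0.340995 (intermediates below are computed at full precision and shown rounded to 5 d.p.)
v1: (-3.5,0) → rotate → (-3.29023,1.19348) → ×s → (-3.13189,1.13605) → (-3.13,1.14)
v2: (-1.5,-0.5) → rotate → (-1.58060,0.04146) → ×s → (-1.50453,0.03946) → (-1.50,0.04)
v3: (0,0.5) → rotate → (0.17050,0.47003) → ×s → (0.16229,0.44741) → (0.16,0.45)
v4: (0.5,4.5) → rotate → (2.00451,4.05980) → ×s → (1.90804,3.86442) → (1.91,3.86)
v5: (-3,5) → rotate → (-1.11522,5.72331) → ×s → (-1.06155,5.44788) → (-1.06,5.45)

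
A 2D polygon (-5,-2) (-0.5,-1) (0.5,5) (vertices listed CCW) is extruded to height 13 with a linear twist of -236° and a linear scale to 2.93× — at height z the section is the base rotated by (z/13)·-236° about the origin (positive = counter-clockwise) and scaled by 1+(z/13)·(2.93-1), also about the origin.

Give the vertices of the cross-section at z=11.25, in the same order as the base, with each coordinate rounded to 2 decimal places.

t = z/height = 11.25/13 = 0.865385
s = 1 + (scale-1)·z/height = 1 + (2.93-1)·11.25/13 = 2.670192
θ = twist·z/height = -236°·11.25/13 = -204.2308° = -3.564499 rad
cos θ = -0.911900, sin θ = 0.410413 (intermediates below are computed at full precision and shown rounded to 5 d.p.)
v1: (-5,-2) → rotate → (5.38032,-0.22826) → ×s → (14.36650,-0.60951) → (14.37,-0.61)
v2: (-0.5,-1) → rotate → (0.86636,0.70669) → ×s → (2.31336,1.88701) → (2.31,1.89)
v3: (0.5,5) → rotate → (-2.50801,-4.35429) → ×s → (-6.69688,-11.62680) → (-6.70,-11.63)

Cross-section at z=11.25: (14.37,-0.61) (2.31,1.89) (-6.70,-11.63)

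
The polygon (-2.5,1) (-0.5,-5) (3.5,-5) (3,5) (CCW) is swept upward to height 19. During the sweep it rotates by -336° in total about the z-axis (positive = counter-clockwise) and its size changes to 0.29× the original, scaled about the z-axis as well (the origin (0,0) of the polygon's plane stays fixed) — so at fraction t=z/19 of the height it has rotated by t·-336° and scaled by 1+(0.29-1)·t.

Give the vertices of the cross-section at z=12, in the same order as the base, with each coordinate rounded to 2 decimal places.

Cross-section at z=12: (0.87,-1.20) (1.70,2.19) (-0.16,3.36) (-2.87,-1.45)

t = z/height = 12/19 = 0.631579
s = 1 + (scale-1)·z/height = 1 + (0.29-1)·12/19 = 0.551579
θ = twist·z/height = -336°·12/19 = -212.2105° = -3.703772 rad
cos θ = -0.846095, sin θ = 0.533032 (intermediates below are computed at full precision and shown rounded to 5 d.p.)
v1: (-2.5,1) → rotate → (1.58221,-2.17867) → ×s → (0.87271,-1.20171) → (0.87,-1.20)
v2: (-0.5,-5) → rotate → (3.08821,3.96396) → ×s → (1.70339,2.18644) → (1.70,2.19)
v3: (3.5,-5) → rotate → (-0.29617,6.09609) → ×s → (-0.16336,3.36247) → (-0.16,3.36)
v4: (3,5) → rotate → (-5.20344,-2.63138) → ×s → (-2.87011,-1.45141) → (-2.87,-1.45)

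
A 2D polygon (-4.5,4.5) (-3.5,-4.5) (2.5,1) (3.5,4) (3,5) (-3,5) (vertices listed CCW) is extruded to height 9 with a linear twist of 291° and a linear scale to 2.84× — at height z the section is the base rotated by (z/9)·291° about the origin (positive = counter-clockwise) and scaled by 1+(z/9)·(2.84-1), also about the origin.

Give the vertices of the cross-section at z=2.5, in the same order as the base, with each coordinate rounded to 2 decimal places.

Cross-section at z=2.5: (-7.80,-5.63) (5.87,-6.30) (-0.89,3.97) (-5.12,6.18) (-6.74,5.68) (-8.18,-3.27)

t = z/height = 2.5/9 = 0.277778
s = 1 + (scale-1)·z/height = 1 + (2.84-1)·2.5/9 = 1.511111
θ = twist·z/height = 291°·2.5/9 = 80.8333° = 1.410808 rad
cos θ = 0.159307, sin θ = 0.987229 (intermediates below are computed at full precision and shown rounded to 5 d.p.)
v1: (-4.5,4.5) → rotate → (-5.15941,-3.72565) → ×s → (-7.79644,-5.62987) → (-7.80,-5.63)
v2: (-3.5,-4.5) → rotate → (3.88496,-4.17218) → ×s → (5.87060,-6.30463) → (5.87,-6.30)
v3: (2.5,1) → rotate → (-0.58896,2.62738) → ×s → (-0.88999,3.97026) → (-0.89,3.97)
v4: (3.5,4) → rotate → (-3.39134,4.09253) → ×s → (-5.12470,6.18427) → (-5.12,6.18)
v5: (3,5) → rotate → (-4.45822,3.75822) → ×s → (-6.73687,5.67909) → (-6.74,5.68)
v6: (-3,5) → rotate → (-5.41407,-2.16515) → ×s → (-8.18126,-3.27179) → (-8.18,-3.27)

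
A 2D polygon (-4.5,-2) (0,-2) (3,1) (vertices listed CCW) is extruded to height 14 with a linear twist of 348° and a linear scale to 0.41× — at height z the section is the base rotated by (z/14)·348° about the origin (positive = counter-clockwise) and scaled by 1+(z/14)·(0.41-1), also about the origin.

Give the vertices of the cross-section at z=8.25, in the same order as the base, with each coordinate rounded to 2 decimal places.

Cross-section at z=8.25: (2.11,2.43) (-0.55,1.18) (-1.50,-1.42)

t = z/height = 8.25/14 = 0.589286
s = 1 + (scale-1)·z/height = 1 + (0.41-1)·8.25/14 = 0.652321
θ = twist·z/height = 348°·8.25/14 = 205.0714° = 3.579172 rad
cos θ = -0.905780, sin θ = -0.423748 (intermediates below are computed at full precision and shown rounded to 5 d.p.)
v1: (-4.5,-2) → rotate → (3.22852,3.71843) → ×s → (2.10603,2.42561) → (2.11,2.43)
v2: (0,-2) → rotate → (-0.84750,1.81156) → ×s → (-0.55284,1.18172) → (-0.55,1.18)
v3: (3,1) → rotate → (-2.29359,-2.17702) → ×s → (-1.49616,-1.42012) → (-1.50,-1.42)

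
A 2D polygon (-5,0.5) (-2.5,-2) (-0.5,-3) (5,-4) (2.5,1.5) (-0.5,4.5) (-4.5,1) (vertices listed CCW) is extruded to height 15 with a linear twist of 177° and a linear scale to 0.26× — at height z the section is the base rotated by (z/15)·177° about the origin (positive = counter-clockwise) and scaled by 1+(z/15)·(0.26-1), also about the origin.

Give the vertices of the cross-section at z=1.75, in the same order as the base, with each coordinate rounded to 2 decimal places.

t = z/height = 1.75/15 = 0.116667
s = 1 + (scale-1)·z/height = 1 + (0.26-1)·1.75/15 = 0.913667
θ = twist·z/height = 177°·1.75/15 = 20.6500° = 0.360410 rad
cos θ = 0.935752, sin θ = 0.352658 (intermediates below are computed at full precision and shown rounded to 5 d.p.)
v1: (-5,0.5) → rotate → (-4.85509,-1.29542) → ×s → (-4.43593,-1.18358) → (-4.44,-1.18)
v2: (-2.5,-2) → rotate → (-1.63406,-2.75315) → ×s → (-1.49299,-2.51546) → (-1.49,-2.52)
v3: (-0.5,-3) → rotate → (0.59010,-2.98359) → ×s → (0.53915,-2.72600) → (0.54,-2.73)
v4: (5,-4) → rotate → (6.08939,-1.97972) → ×s → (5.56368,-1.80880) → (5.56,-1.81)
v5: (2.5,1.5) → rotate → (1.81039,2.28527) → ×s → (1.65410,2.08798) → (1.65,2.09)
v6: (-0.5,4.5) → rotate → (-2.05484,4.03456) → ×s → (-1.87744,3.68624) → (-1.88,3.69)
v7: (-4.5,1) → rotate → (-4.56354,-0.65121) → ×s → (-4.16956,-0.59499) → (-4.17,-0.59)

Cross-section at z=1.75: (-4.44,-1.18) (-1.49,-2.52) (0.54,-2.73) (5.56,-1.81) (1.65,2.09) (-1.88,3.69) (-4.17,-0.59)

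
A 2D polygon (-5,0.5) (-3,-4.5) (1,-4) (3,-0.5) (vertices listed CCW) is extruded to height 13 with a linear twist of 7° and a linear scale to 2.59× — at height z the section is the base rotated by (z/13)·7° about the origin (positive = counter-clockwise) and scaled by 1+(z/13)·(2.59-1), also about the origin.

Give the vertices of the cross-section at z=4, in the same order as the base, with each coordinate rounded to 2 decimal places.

Cross-section at z=4: (-7.47,0.46) (-4.21,-6.86) (1.71,-5.90) (4.49,-0.58)

t = z/height = 4/13 = 0.307692
s = 1 + (scale-1)·z/height = 1 + (2.59-1)·4/13 = 1.489231
θ = twist·z/height = 7°·4/13 = 2.1538° = 0.037592 rad
cos θ = 0.999294, sin θ = 0.037583 (intermediates below are computed at full precision and shown rounded to 5 d.p.)
v1: (-5,0.5) → rotate → (-5.01526,0.31173) → ×s → (-7.46888,0.46424) → (-7.47,0.46)
v2: (-3,-4.5) → rotate → (-2.82876,-4.60957) → ×s → (-4.21267,-6.86471) → (-4.21,-6.86)
v3: (1,-4) → rotate → (1.14962,-3.95959) → ×s → (1.71206,-5.89675) → (1.71,-5.90)
v4: (3,-0.5) → rotate → (3.01667,-0.38690) → ×s → (4.49252,-0.57618) → (4.49,-0.58)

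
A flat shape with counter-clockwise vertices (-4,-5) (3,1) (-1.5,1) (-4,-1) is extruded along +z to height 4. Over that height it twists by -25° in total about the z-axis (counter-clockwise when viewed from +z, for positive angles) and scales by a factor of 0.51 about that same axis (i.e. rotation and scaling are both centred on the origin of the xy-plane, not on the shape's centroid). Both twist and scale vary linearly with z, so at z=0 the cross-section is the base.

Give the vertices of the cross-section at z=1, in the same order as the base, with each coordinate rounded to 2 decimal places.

Cross-section at z=1: (-3.97,-3.98) (2.71,0.59) (-1.21,1.02) (-3.58,-0.49)

t = z/height = 1/4 = 0.25
s = 1 + (scale-1)·z/height = 1 + (0.51-1)·1/4 = 0.877500
θ = twist·z/height = -25°·1/4 = -6.2500° = -0.109083 rad
cos θ = 0.994056, sin θ = -0.108867 (intermediates below are computed at full precision and shown rounded to 5 d.p.)
v1: (-4,-5) → rotate → (-4.52056,-4.53481) → ×s → (-3.96679,-3.97930) → (-3.97,-3.98)
v2: (3,1) → rotate → (3.09104,0.66746) → ×s → (2.71238,0.58569) → (2.71,0.59)
v3: (-1.5,1) → rotate → (-1.38222,1.15736) → ×s → (-1.21290,1.01558) → (-1.21,1.02)
v4: (-4,-1) → rotate → (-4.08509,-0.55859) → ×s → (-3.58467,-0.49016) → (-3.58,-0.49)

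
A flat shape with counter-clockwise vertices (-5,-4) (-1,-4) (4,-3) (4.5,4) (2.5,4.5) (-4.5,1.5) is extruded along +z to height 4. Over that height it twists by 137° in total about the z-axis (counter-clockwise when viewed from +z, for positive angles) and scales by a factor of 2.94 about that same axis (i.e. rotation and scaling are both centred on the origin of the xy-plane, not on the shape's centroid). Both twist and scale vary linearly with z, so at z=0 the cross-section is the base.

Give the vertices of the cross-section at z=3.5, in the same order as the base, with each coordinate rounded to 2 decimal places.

t = z/height = 3.5/4 = 0.875
s = 1 + (scale-1)·z/height = 1 + (2.94-1)·3.5/4 = 2.697500
θ = twist·z/height = 137°·3.5/4 = 119.8750° = 2.092213 rad
cos θ = -0.498109, sin θ = 0.867114 (intermediates below are computed at full precision and shown rounded to 5 d.p.)
v1: (-5,-4) → rotate → (5.95900,-2.34313) → ×s → (16.07441,-6.32060) → (16.07,-6.32)
v2: (-1,-4) → rotate → (3.96657,1.12532) → ×s → (10.69981,3.03556) → (10.70,3.04)
v3: (4,-3) → rotate → (0.60890,4.96279) → ×s → (1.64252,13.38711) → (1.64,13.39)
v4: (4.5,4) → rotate → (-5.70995,1.90958) → ×s → (-15.40259,5.15108) → (-15.40,5.15)
v5: (2.5,4.5) → rotate → (-5.14729,-0.07371) → ×s → (-13.88481,-0.19882) → (-13.88,-0.20)
v6: (-4.5,1.5) → rotate → (0.94082,-4.64918) → ×s → (2.53787,-12.54116) → (2.54,-12.54)

Cross-section at z=3.5: (16.07,-6.32) (10.70,3.04) (1.64,13.39) (-15.40,5.15) (-13.88,-0.20) (2.54,-12.54)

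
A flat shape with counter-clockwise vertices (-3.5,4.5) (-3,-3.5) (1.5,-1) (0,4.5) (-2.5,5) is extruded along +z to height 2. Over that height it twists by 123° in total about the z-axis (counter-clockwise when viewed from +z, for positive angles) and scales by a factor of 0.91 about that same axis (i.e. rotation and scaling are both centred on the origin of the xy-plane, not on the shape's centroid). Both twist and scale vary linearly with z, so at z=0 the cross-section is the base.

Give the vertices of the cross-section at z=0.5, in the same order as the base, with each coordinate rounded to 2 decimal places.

t = z/height = 0.5/2 = 0.25
s = 1 + (scale-1)·z/height = 1 + (0.91-1)·0.5/2 = 0.977500
θ = twist·z/height = 123°·0.5/2 = 30.7500° = 0.536689 rad
cos θ = 0.859406, sin θ = 0.511293 (intermediates below are computed at full precision and shown rounded to 5 d.p.)
v1: (-3.5,4.5) → rotate → (-5.30874,2.07780) → ×s → (-5.18929,2.03105) → (-5.19,2.03)
v2: (-3,-3.5) → rotate → (-0.78869,-4.54180) → ×s → (-0.77095,-4.43961) → (-0.77,-4.44)
v3: (1.5,-1) → rotate → (1.80040,-0.09247) → ×s → (1.75989,-0.09039) → (1.76,-0.09)
v4: (0,4.5) → rotate → (-2.30082,3.86733) → ×s → (-2.24905,3.78031) → (-2.25,3.78)
v5: (-2.5,5) → rotate → (-4.70498,3.01880) → ×s → (-4.59912,2.95088) → (-4.60,2.95)

Cross-section at z=0.5: (-5.19,2.03) (-0.77,-4.44) (1.76,-0.09) (-2.25,3.78) (-4.60,2.95)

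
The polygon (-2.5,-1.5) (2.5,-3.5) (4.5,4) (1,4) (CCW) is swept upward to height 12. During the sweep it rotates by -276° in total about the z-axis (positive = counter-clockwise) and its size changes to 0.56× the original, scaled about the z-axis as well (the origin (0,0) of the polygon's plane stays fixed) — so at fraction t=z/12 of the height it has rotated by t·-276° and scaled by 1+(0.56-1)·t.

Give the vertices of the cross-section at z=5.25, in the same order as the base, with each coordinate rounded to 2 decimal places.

Cross-section at z=5.25: (-0.01,2.35) (-3.46,-0.29) (0.92,-4.77) (2.36,-2.35)

t = z/height = 5.25/12 = 0.4375
s = 1 + (scale-1)·z/height = 1 + (0.56-1)·5.25/12 = 0.807500
θ = twist·z/height = -276°·5.25/12 = -120.7500° = -2.107485 rad
cos θ = -0.511293, sin θ = -0.859406 (intermediates below are computed at full precision and shown rounded to 5 d.p.)
v1: (-2.5,-1.5) → rotate → (-0.01088,2.91546) → ×s → (-0.00878,2.35423) → (-0.01,2.35)
v2: (2.5,-3.5) → rotate → (-4.28616,-0.35899) → ×s → (-3.46107,-0.28988) → (-3.46,-0.29)
v3: (4.5,4) → rotate → (1.13681,-5.91250) → ×s → (0.91797,-4.77434) → (0.92,-4.77)
v4: (1,4) → rotate → (2.92633,-2.90458) → ×s → (2.36301,-2.34545) → (2.36,-2.35)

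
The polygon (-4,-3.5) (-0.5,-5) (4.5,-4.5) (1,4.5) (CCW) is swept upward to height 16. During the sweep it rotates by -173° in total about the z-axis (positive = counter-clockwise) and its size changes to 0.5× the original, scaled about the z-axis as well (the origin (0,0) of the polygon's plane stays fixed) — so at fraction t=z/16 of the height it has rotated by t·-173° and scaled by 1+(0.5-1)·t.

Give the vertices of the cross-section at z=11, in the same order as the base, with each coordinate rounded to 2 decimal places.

Cross-section at z=11: (-0.74,3.41) (-2.71,1.87) (-4.01,-1.16) (2.27,-2.00)

t = z/height = 11/16 = 0.6875
s = 1 + (scale-1)·z/height = 1 + (0.5-1)·11/16 = 0.656250
θ = twist·z/height = -173°·11/16 = -118.9375° = -2.075851 rad
cos θ = -0.483855, sin θ = -0.875148 (intermediates below are computed at full precision and shown rounded to 5 d.p.)
v1: (-4,-3.5) → rotate → (-1.12760,5.19409) → ×s → (-0.73999,3.40862) → (-0.74,3.41)
v2: (-0.5,-5) → rotate → (-4.13381,2.85685) → ×s → (-2.71281,1.87481) → (-2.71,1.87)
v3: (4.5,-4.5) → rotate → (-6.11551,-1.76082) → ×s → (-4.01331,-1.15554) → (-4.01,-1.16)
v4: (1,4.5) → rotate → (3.45431,-3.05250) → ×s → (2.26689,-2.00320) → (2.27,-2.00)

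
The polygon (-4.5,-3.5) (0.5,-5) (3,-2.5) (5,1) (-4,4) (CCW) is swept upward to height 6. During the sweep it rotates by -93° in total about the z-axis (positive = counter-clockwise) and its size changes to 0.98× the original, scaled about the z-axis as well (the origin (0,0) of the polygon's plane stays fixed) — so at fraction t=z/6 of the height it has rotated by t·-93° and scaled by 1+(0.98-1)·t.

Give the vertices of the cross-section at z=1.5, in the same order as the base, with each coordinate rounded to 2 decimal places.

Cross-section at z=1.5: (-5.49,-1.43) (-1.51,-4.77) (1.76,-3.46) (4.96,-1.05) (-2.09,5.23)

t = z/height = 1.5/6 = 0.25
s = 1 + (scale-1)·z/height = 1 + (0.98-1)·1.5/6 = 0.995000
θ = twist·z/height = -93°·1.5/6 = -23.2500° = -0.405789 rad
cos θ = 0.918791, sin θ = -0.394744 (intermediates below are computed at full precision and shown rounded to 5 d.p.)
v1: (-4.5,-3.5) → rotate → (-5.51616,-1.43942) → ×s → (-5.48858,-1.43222) → (-5.49,-1.43)
v2: (0.5,-5) → rotate → (-1.51432,-4.79133) → ×s → (-1.50675,-4.76737) → (-1.51,-4.77)
v3: (3,-2.5) → rotate → (1.76951,-3.48121) → ×s → (1.76067,-3.46380) → (1.76,-3.46)
v4: (5,1) → rotate → (4.98870,-1.05493) → ×s → (4.96376,-1.04965) → (4.96,-1.05)
v5: (-4,4) → rotate → (-2.09619,5.25414) → ×s → (-2.08571,5.22787) → (-2.09,5.23)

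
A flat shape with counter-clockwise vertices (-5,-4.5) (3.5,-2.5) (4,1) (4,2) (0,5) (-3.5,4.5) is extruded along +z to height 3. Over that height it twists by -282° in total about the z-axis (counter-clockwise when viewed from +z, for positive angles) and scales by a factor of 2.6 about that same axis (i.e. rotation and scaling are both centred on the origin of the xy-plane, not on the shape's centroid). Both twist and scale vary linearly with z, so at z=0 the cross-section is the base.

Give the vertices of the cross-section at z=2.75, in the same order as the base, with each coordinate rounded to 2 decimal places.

t = z/height = 2.75/3 = 0.916667
s = 1 + (scale-1)·z/height = 1 + (2.6-1)·2.75/3 = 2.466667
θ = twist·z/height = -282°·2.75/3 = -258.5000° = -4.511676 rad
cos θ = -0.199368, sin θ = 0.979925 (intermediates below are computed at full precision and shown rounded to 5 d.p.)
v1: (-5,-4.5) → rotate → (5.40650,-4.00247) → ×s → (13.33604,-9.87275) → (13.34,-9.87)
v2: (3.5,-2.5) → rotate → (1.75202,3.92816) → ×s → (4.32166,9.68945) → (4.32,9.69)
v3: (4,1) → rotate → (-1.77740,3.72033) → ×s → (-4.38424,9.17682) → (-4.38,9.18)
v4: (4,2) → rotate → (-2.75732,3.52096) → ×s → (-6.80139,8.68504) → (-6.80,8.69)
v5: (0,5) → rotate → (-4.89962,-0.99684) → ×s → (-12.08574,-2.45887) → (-12.09,-2.46)
v6: (-3.5,4.5) → rotate → (-3.71187,-4.32689) → ×s → (-9.15595,-10.67300) → (-9.16,-10.67)

Cross-section at z=2.75: (13.34,-9.87) (4.32,9.69) (-4.38,9.18) (-6.80,8.69) (-12.09,-2.46) (-9.16,-10.67)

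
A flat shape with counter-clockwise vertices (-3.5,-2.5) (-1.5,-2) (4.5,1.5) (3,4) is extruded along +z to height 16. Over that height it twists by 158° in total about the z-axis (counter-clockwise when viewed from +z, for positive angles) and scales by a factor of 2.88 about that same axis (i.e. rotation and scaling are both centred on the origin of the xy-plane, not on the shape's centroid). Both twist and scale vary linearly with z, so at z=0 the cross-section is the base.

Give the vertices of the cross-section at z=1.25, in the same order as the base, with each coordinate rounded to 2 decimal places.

Cross-section at z=1.25: (-3.31,-3.66) (-1.19,-2.61) (4.67,2.78) (2.38,5.22)

t = z/height = 1.25/16 = 0.078125
s = 1 + (scale-1)·z/height = 1 + (2.88-1)·1.25/16 = 1.146875
θ = twist·z/height = 158°·1.25/16 = 12.3438° = 0.215439 rad
cos θ = 0.976883, sin θ = 0.213776 (intermediates below are computed at full precision and shown rounded to 5 d.p.)
v1: (-3.5,-2.5) → rotate → (-2.88465,-3.19042) → ×s → (-3.30833,-3.65902) → (-3.31,-3.66)
v2: (-1.5,-2) → rotate → (-1.03777,-2.27443) → ×s → (-1.19019,-2.60849) → (-1.19,-2.61)
v3: (4.5,1.5) → rotate → (4.07531,2.42732) → ×s → (4.67387,2.78383) → (4.67,2.78)
v4: (3,4) → rotate → (2.07554,4.54886) → ×s → (2.38039,5.21697) → (2.38,5.22)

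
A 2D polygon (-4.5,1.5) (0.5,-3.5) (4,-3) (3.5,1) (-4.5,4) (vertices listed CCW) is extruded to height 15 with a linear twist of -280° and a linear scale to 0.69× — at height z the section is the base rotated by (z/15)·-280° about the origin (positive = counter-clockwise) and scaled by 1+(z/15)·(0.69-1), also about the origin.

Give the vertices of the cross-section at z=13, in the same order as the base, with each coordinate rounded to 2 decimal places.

Cross-section at z=13: (0.54,-3.43) (2.11,1.50) (0.61,3.61) (-1.82,1.94) (-1.09,-4.27)

t = z/height = 13/15 = 0.866667
s = 1 + (scale-1)·z/height = 1 + (0.69-1)·13/15 = 0.731333
θ = twist·z/height = -280°·13/15 = -242.6667° = -4.235332 rad
cos θ = -0.459166, sin θ = 0.888350 (intermediates below are computed at full precision and shown rounded to 5 d.p.)
v1: (-4.5,1.5) → rotate → (0.73372,-4.68633) → ×s → (0.53660,-3.42727) → (0.54,-3.43)
v2: (0.5,-3.5) → rotate → (2.87964,2.05126) → ×s → (2.10598,1.50015) → (2.11,1.50)
v3: (4,-3) → rotate → (0.82838,4.93090) → ×s → (0.60583,3.60613) → (0.61,3.61)
v4: (3.5,1) → rotate → (-2.49543,2.65006) → ×s → (-1.82499,1.93808) → (-1.82,1.94)
v5: (-4.5,4) → rotate → (-1.48715,-5.83424) → ×s → (-1.08760,-4.26678) → (-1.09,-4.27)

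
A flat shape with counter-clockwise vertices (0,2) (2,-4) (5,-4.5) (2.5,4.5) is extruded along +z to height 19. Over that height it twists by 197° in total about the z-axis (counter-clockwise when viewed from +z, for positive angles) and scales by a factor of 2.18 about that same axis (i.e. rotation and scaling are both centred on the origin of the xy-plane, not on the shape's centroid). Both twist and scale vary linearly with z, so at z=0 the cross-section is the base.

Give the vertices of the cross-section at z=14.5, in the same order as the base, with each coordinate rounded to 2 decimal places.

Cross-section at z=14.5: (-1.88,-3.30) (0.46,8.49) (-4.03,12.13) (-8.36,-5.08)

t = z/height = 14.5/19 = 0.763158
s = 1 + (scale-1)·z/height = 1 + (2.18-1)·14.5/19 = 1.900526
θ = twist·z/height = 197°·14.5/19 = 150.3421° = 2.623965 rad
cos θ = -0.868995, sin θ = 0.494820 (intermediates below are computed at full precision and shown rounded to 5 d.p.)
v1: (0,2) → rotate → (-0.98964,-1.73799) → ×s → (-1.88084,-3.30310) → (-1.88,-3.30)
v2: (2,-4) → rotate → (0.24129,4.46562) → ×s → (0.45858,8.48703) → (0.46,8.49)
v3: (5,-4.5) → rotate → (-2.11829,6.38458) → ×s → (-4.02586,12.13406) → (-4.03,12.13)
v4: (2.5,4.5) → rotate → (-4.39918,-2.67343) → ×s → (-8.36076,-5.08092) → (-8.36,-5.08)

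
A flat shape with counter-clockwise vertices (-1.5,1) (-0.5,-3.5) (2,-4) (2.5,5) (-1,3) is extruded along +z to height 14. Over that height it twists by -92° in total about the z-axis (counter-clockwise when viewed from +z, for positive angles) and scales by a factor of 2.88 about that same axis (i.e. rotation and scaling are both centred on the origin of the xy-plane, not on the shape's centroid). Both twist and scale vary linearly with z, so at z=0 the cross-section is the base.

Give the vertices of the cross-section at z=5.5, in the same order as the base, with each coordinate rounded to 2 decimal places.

t = z/height = 5.5/14 = 0.392857
s = 1 + (scale-1)·z/height = 1 + (2.88-1)·5.5/14 = 1.738571
θ = twist·z/height = -92°·5.5/14 = -36.1429° = -0.630812 rad
cos θ = 0.807549, sin θ = -0.589801 (intermediates below are computed at full precision and shown rounded to 5 d.p.)
v1: (-1.5,1) → rotate → (-0.62152,1.69225) → ×s → (-1.08056,2.94210) → (-1.08,2.94)
v2: (-0.5,-3.5) → rotate → (-2.46808,-2.53152) → ×s → (-4.29093,-4.40123) → (-4.29,-4.40)
v3: (2,-4) → rotate → (-0.74410,-4.40980) → ×s → (-1.29368,-7.66675) → (-1.29,-7.67)
v4: (2.5,5) → rotate → (4.96788,2.56324) → ×s → (8.63701,4.45638) → (8.64,4.46)
v5: (-1,3) → rotate → (0.96185,3.01245) → ×s → (1.67225,5.23735) → (1.67,5.24)

Cross-section at z=5.5: (-1.08,2.94) (-4.29,-4.40) (-1.29,-7.67) (8.64,4.46) (1.67,5.24)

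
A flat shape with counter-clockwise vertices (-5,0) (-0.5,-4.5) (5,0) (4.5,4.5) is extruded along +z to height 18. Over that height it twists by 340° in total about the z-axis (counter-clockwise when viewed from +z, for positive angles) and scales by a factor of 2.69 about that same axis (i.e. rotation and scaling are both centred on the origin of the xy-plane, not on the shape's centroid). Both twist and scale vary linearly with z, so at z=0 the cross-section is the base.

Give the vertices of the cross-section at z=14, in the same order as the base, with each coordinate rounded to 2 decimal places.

t = z/height = 14/18 = 0.777778
s = 1 + (scale-1)·z/height = 1 + (2.69-1)·14/18 = 2.314444
θ = twist·z/height = 340°·14/18 = 264.4444° = 4.615426 rad
cos θ = -0.096811, sin θ = -0.995303 (intermediates below are computed at full precision and shown rounded to 5 d.p.)
v1: (-5,0) → rotate → (0.48405,4.97651) → ×s → (1.12032,11.51787) → (1.12,11.52)
v2: (-0.5,-4.5) → rotate → (-4.43046,0.93330) → ×s → (-10.25405,2.16007) → (-10.25,2.16)
v3: (5,0) → rotate → (-0.48405,-4.97651) → ×s → (-1.12032,-11.51787) → (-1.12,-11.52)
v4: (4.5,4.5) → rotate → (4.04321,-4.91451) → ×s → (9.35779,-11.37436) → (9.36,-11.37)

Cross-section at z=14: (1.12,11.52) (-10.25,2.16) (-1.12,-11.52) (9.36,-11.37)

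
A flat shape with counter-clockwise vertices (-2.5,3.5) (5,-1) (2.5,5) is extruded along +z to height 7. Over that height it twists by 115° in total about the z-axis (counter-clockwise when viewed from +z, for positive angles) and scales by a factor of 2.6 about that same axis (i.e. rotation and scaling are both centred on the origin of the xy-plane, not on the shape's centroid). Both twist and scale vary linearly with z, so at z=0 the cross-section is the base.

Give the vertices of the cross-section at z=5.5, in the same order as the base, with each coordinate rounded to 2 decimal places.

Cross-section at z=5.5: (-7.86,-5.69) (2.19,11.30) (-11.32,5.57)

t = z/height = 5.5/7 = 0.785714
s = 1 + (scale-1)·z/height = 1 + (2.6-1)·5.5/7 = 2.257143
θ = twist·z/height = 115°·5.5/7 = 90.3571° = 1.577030 rad
cos θ = -0.006233, sin θ = 0.999981 (intermediates below are computed at full precision and shown rounded to 5 d.p.)
v1: (-2.5,3.5) → rotate → (-3.48435,-2.52177) → ×s → (-7.86467,-5.69199) → (-7.86,-5.69)
v2: (5,-1) → rotate → (0.96881,5.00614) → ×s → (2.18675,11.29956) → (2.19,11.30)
v3: (2.5,5) → rotate → (-5.01549,2.46879) → ×s → (-11.32067,5.57240) → (-11.32,5.57)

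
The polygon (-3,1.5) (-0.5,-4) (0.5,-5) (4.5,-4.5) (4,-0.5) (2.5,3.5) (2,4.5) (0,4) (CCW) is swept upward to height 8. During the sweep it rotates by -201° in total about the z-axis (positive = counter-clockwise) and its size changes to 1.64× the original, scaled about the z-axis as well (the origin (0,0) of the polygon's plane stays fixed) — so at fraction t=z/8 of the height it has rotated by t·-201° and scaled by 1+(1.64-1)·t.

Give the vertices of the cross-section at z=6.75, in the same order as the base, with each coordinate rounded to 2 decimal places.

t = z/height = 6.75/8 = 0.84375
s = 1 + (scale-1)·z/height = 1 + (1.64-1)·6.75/8 = 1.540000
θ = twist·z/height = -201°·6.75/8 = -169.5938° = -2.959969 rad
cos θ = -0.983552, sin θ = -0.180626 (intermediates below are computed at full precision and shown rounded to 5 d.p.)
v1: (-3,1.5) → rotate → (3.22159,-0.93345) → ×s → (4.96126,-1.43751) → (4.96,-1.44)
v2: (-0.5,-4) → rotate → (-0.23073,4.02452) → ×s → (-0.35532,6.19776) → (-0.36,6.20)
v3: (0.5,-5) → rotate → (-1.39491,4.82745) → ×s → (-2.14816,7.43427) → (-2.15,7.43)
v4: (4.5,-4.5) → rotate → (-5.23880,3.61316) → ×s → (-8.06775,5.56427) → (-8.07,5.56)
v5: (4,-0.5) → rotate → (-4.02452,-0.23073) → ×s → (-6.19776,-0.35532) → (-6.20,-0.36)
v6: (2.5,3.5) → rotate → (-1.82669,-3.89400) → ×s → (-2.81310,-5.99676) → (-2.81,-6.00)
v7: (2,4.5) → rotate → (-1.15428,-4.78724) → ×s → (-1.77760,-7.37234) → (-1.78,-7.37)
v8: (0,4) → rotate → (0.72251,-3.93421) → ×s → (1.11266,-6.05868) → (1.11,-6.06)

Cross-section at z=6.75: (4.96,-1.44) (-0.36,6.20) (-2.15,7.43) (-8.07,5.56) (-6.20,-0.36) (-2.81,-6.00) (-1.78,-7.37) (1.11,-6.06)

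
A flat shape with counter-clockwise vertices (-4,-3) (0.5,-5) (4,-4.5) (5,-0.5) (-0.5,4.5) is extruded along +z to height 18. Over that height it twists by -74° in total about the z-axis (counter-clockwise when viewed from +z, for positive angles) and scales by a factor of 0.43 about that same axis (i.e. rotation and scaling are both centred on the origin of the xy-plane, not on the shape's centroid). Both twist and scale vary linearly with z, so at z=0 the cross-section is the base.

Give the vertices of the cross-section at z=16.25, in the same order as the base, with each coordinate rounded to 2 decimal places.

Cross-section at z=16.25: (-2.10,1.21) (-2.14,-1.18) (-1.24,-2.65) (0.73,-2.33) (1.91,1.08)

t = z/height = 16.25/18 = 0.902778
s = 1 + (scale-1)·z/height = 1 + (0.43-1)·16.25/18 = 0.485417
θ = twist·z/height = -74°·16.25/18 = -66.8056° = -1.165977 rad
cos θ = 0.393853, sin θ = -0.919174 (intermediates below are computed at full precision and shown rounded to 5 d.p.)
v1: (-4,-3) → rotate → (-4.33293,2.49514) → ×s → (-2.10328,1.21118) → (-2.10,1.21)
v2: (0.5,-5) → rotate → (-4.39894,-2.42885) → ×s → (-2.13532,-1.17900) → (-2.14,-1.18)
v3: (4,-4.5) → rotate → (-2.56087,-5.44903) → ×s → (-1.24309,-2.64505) → (-1.24,-2.65)
v4: (5,-0.5) → rotate → (1.50968,-4.79279) → ×s → (0.73282,-2.32650) → (0.73,-2.33)
v5: (-0.5,4.5) → rotate → (3.93935,2.23192) → ×s → (1.91223,1.08341) → (1.91,1.08)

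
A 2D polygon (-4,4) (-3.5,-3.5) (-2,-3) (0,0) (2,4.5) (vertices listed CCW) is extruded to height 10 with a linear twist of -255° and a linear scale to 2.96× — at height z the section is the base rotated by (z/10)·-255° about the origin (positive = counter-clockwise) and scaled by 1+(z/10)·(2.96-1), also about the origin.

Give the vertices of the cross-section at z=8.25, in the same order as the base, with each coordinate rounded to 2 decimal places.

Cross-section at z=8.25: (3.74,-14.32) (12.53,3.27) (8.49,4.13) (0.00,0.00) (-10.47,-7.51)

t = z/height = 8.25/10 = 0.825
s = 1 + (scale-1)·z/height = 1 + (2.96-1)·8.25/10 = 2.617000
θ = twist·z/height = -255°·8.25/10 = -210.3750° = -3.671736 rad
cos θ = -0.862734, sin θ = 0.505657 (intermediates below are computed at full precision and shown rounded to 5 d.p.)
v1: (-4,4) → rotate → (1.42831,-5.47357) → ×s → (3.73788,-14.32432) → (3.74,-14.32)
v2: (-3.5,-3.5) → rotate → (4.78937,1.24977) → ×s → (12.53378,3.27065) → (12.53,3.27)
v3: (-2,-3) → rotate → (3.24244,1.57689) → ×s → (8.48547,4.12672) → (8.49,4.13)
v4: (0,0) → rotate → (0.00000,0.00000) → ×s → (0.00000,0.00000) → (0.00,0.00)
v5: (2,4.5) → rotate → (-4.00093,-2.87099) → ×s → (-10.47043,-7.51338) → (-10.47,-7.51)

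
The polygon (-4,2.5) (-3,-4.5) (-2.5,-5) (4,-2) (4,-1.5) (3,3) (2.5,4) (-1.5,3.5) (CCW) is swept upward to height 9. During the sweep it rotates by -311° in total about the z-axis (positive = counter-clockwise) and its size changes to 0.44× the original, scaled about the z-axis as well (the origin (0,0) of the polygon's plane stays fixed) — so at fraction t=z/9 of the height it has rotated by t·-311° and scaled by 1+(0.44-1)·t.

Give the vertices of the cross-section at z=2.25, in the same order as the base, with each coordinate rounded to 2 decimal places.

t = z/height = 2.25/9 = 0.25
s = 1 + (scale-1)·z/height = 1 + (0.44-1)·2.25/9 = 0.860000
θ = twist·z/height = -311°·2.25/9 = -77.7500° = -1.356993 rad
cos θ = 0.212178, sin θ = -0.977231 (intermediates below are computed at full precision and shown rounded to 5 d.p.)
v1: (-4,2.5) → rotate → (1.59437,4.43937) → ×s → (1.37116,3.81786) → (1.37,3.82)
v2: (-3,-4.5) → rotate → (-5.03407,1.97689) → ×s → (-4.32930,1.70013) → (-4.33,1.70)
v3: (-2.5,-5) → rotate → (-5.41660,1.38219) → ×s → (-4.65828,1.18868) → (-4.66,1.19)
v4: (4,-2) → rotate → (-1.10575,-4.33328) → ×s → (-0.95095,-3.72662) → (-0.95,-3.73)
v5: (4,-1.5) → rotate → (-0.61714,-4.22719) → ×s → (-0.53074,-3.63538) → (-0.53,-3.64)
v6: (3,3) → rotate → (3.56823,-2.29516) → ×s → (3.06867,-1.97384) → (3.07,-1.97)
v7: (2.5,4) → rotate → (4.43937,-1.59437) → ×s → (3.81786,-1.37116) → (3.82,-1.37)
v8: (-1.5,3.5) → rotate → (3.10204,2.20847) → ×s → (2.66776,1.89928) → (2.67,1.90)

Cross-section at z=2.25: (1.37,3.82) (-4.33,1.70) (-4.66,1.19) (-0.95,-3.73) (-0.53,-3.64) (3.07,-1.97) (3.82,-1.37) (2.67,1.90)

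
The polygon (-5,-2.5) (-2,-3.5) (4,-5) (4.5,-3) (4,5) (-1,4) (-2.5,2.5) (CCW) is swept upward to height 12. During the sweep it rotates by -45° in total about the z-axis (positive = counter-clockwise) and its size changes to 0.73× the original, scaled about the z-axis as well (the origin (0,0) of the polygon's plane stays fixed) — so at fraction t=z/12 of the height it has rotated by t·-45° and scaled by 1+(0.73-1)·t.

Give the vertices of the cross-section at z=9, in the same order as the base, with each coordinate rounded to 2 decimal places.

t = z/height = 9/12 = 0.75
s = 1 + (scale-1)·z/height = 1 + (0.73-1)·9/12 = 0.797500
θ = twist·z/height = -45°·9/12 = -33.7500° = -0.589049 rad
cos θ = 0.831470, sin θ = -0.555570 (intermediates below are computed at full precision and shown rounded to 5 d.p.)
v1: (-5,-2.5) → rotate → (-5.54627,0.69918) → ×s → (-4.42315,0.55759) → (-4.42,0.56)
v2: (-2,-3.5) → rotate → (-3.60744,-1.79900) → ×s → (-2.87693,-1.43471) → (-2.88,-1.43)
v3: (4,-5) → rotate → (0.54803,-6.37963) → ×s → (0.43705,-5.08775) → (0.44,-5.09)
v4: (4.5,-3) → rotate → (2.07490,-4.99447) → ×s → (1.65473,-3.98309) → (1.65,-3.98)
v5: (4,5) → rotate → (6.10373,1.93507) → ×s → (4.86772,1.54322) → (4.87,1.54)
v6: (-1,4) → rotate → (1.39081,3.88145) → ×s → (1.10917,3.09546) → (1.11,3.10)
v7: (-2.5,2.5) → rotate → (-0.68975,3.46760) → ×s → (-0.55007,2.76541) → (-0.55,2.77)

Cross-section at z=9: (-4.42,0.56) (-2.88,-1.43) (0.44,-5.09) (1.65,-3.98) (4.87,1.54) (1.11,3.10) (-0.55,2.77)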